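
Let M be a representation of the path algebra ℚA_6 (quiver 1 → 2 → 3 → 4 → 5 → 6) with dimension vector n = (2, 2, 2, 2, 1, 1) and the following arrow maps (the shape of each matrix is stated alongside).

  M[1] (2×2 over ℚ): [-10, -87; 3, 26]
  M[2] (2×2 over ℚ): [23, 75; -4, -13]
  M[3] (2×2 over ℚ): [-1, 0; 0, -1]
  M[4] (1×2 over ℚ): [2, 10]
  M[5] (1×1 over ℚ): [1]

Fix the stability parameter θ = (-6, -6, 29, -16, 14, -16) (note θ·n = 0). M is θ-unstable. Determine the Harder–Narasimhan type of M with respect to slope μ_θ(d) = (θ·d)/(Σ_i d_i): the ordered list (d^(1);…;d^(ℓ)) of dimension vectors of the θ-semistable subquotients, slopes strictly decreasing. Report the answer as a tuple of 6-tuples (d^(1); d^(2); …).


Barcode: M ≅ I[1,4], I[1,6]. HN layers by μ_θ (3 steps, strictly decreasing):
  μ^(1)=13/2; μ^(2)=11/4; μ^(3)=-6

((0, 0, 1, 1, 0, 0); (0, 0, 1, 1, 1, 1); (2, 2, 0, 0, 0, 0))


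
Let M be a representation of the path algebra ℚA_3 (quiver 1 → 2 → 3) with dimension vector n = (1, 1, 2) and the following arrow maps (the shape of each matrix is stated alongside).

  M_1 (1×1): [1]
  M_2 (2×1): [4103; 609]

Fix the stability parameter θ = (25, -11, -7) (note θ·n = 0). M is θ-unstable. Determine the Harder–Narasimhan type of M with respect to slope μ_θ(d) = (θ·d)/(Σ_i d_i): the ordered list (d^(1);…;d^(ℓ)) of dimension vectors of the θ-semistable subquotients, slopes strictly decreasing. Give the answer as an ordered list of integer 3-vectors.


Via rank(M_{q-1}∘⋯∘M_p): M ≅ I[1,3], I[3,3].
μ_θ-semistable layers: μ^(1)=7/3; μ^(2)=-7

((1, 1, 1); (0, 0, 1))


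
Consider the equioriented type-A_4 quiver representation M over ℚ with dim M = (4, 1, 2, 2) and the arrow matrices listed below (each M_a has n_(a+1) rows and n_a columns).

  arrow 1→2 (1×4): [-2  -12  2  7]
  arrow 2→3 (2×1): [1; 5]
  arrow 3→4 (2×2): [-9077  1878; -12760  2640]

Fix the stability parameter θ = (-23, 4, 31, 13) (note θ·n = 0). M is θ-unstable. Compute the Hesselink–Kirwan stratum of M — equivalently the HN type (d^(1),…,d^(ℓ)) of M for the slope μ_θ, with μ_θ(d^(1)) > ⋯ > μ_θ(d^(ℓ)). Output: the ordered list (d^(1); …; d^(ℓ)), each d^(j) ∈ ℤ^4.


Barcode: M ≅ I[1,1]^3, I[1,4], I[3,3], I[4,4]. HN layers by μ_θ (5 steps, strictly decreasing):
  μ^(1)=31; μ^(2)=22; μ^(3)=13; μ^(4)=4; μ^(5)=-23

((0, 0, 1, 0); (0, 0, 1, 1); (0, 0, 0, 1); (0, 1, 0, 0); (4, 0, 0, 0))


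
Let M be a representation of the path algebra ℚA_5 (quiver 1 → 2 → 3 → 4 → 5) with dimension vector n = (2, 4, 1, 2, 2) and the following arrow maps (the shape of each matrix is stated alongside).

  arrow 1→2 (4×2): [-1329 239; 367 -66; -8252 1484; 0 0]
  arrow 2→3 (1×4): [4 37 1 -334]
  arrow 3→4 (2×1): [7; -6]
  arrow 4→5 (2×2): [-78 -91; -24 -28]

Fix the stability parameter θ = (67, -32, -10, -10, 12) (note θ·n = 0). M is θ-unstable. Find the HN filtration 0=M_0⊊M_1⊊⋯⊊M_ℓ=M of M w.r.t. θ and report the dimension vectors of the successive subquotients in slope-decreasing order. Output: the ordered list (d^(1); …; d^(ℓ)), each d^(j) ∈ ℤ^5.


Barcode: M ≅ I[1,2], I[1,4], I[2,2]^2, I[4,5], I[5,5]. HN layers by μ_θ (5 steps, strictly decreasing):
  μ^(1)=35/2; μ^(2)=12; μ^(3)=15/4; μ^(4)=-10; μ^(5)=-32

((1, 1, 0, 0, 0); (0, 0, 0, 0, 2); (1, 1, 1, 1, 0); (0, 0, 0, 1, 0); (0, 2, 0, 0, 0))


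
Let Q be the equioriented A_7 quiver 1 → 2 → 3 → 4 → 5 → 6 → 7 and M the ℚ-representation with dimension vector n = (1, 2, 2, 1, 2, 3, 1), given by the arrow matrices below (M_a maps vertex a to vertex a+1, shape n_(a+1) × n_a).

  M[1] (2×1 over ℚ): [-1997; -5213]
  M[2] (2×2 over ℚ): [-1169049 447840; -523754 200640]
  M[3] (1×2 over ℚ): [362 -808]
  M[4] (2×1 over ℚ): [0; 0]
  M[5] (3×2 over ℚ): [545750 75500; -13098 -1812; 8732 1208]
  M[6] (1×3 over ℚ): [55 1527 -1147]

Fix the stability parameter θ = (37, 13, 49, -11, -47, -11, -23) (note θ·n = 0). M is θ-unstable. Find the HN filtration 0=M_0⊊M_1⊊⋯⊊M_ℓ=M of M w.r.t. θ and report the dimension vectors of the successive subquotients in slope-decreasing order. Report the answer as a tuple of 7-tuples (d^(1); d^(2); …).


Barcode: M ≅ I[1,4], I[2,2], I[3,3], I[5,5], I[5,6], I[6,6], I[6,7]. HN layers by μ_θ (6 steps, strictly decreasing):
  μ^(1)=49; μ^(2)=22; μ^(3)=13; μ^(4)=-11; μ^(5)=-17; μ^(6)=-47

((0, 0, 1, 0, 0, 0, 0); (1, 1, 1, 1, 0, 0, 0); (0, 1, 0, 0, 0, 0, 0); (0, 0, 0, 0, 0, 2, 0); (0, 0, 0, 0, 0, 1, 1); (0, 0, 0, 0, 2, 0, 0))


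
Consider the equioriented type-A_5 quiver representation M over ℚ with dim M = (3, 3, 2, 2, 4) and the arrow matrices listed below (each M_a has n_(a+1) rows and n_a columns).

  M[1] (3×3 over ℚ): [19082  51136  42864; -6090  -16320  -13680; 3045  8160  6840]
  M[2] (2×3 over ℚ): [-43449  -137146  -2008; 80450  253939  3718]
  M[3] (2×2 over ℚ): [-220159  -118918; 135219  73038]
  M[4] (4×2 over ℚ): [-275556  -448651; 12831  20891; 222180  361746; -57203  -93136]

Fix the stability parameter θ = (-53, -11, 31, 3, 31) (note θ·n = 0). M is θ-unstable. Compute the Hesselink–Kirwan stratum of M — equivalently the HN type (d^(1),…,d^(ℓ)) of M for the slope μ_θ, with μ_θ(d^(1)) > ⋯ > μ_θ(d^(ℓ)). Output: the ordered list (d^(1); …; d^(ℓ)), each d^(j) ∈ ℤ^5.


Via rank(M_{q-1}∘⋯∘M_p): M ≅ I[1,1]^2, I[1,5], I[2,2], I[2,3], I[4,5], I[5,5]^2.
μ_θ-semistable layers: μ^(1)=31; μ^(2)=17; μ^(3)=3; μ^(4)=-11; μ^(5)=-53

((0, 0, 1, 0, 4); (0, 0, 1, 1, 0); (0, 0, 0, 1, 0); (0, 3, 0, 0, 0); (3, 0, 0, 0, 0))


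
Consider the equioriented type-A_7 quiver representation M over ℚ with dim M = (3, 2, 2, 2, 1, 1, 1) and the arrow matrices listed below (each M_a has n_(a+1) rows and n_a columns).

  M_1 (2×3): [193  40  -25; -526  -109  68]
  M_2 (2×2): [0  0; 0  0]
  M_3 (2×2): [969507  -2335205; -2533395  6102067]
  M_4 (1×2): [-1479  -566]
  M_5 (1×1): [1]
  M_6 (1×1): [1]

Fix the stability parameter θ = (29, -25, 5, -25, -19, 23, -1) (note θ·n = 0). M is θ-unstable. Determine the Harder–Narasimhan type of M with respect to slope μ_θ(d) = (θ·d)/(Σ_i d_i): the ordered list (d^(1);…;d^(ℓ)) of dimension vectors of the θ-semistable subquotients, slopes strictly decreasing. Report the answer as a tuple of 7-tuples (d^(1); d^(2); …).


Interval decomposition of M: I[1,1], I[1,2]^2, I[3,4], I[3,7].
HN type (ℓ=5): μ^(1)=29; μ^(2)=11; μ^(3)=2; μ^(4)=-10; μ^(5)=-13

((1, 0, 0, 0, 0, 0, 0); (0, 0, 0, 0, 0, 1, 1); (2, 2, 0, 0, 0, 0, 0); (0, 0, 1, 1, 0, 0, 0); (0, 0, 1, 1, 1, 0, 0))


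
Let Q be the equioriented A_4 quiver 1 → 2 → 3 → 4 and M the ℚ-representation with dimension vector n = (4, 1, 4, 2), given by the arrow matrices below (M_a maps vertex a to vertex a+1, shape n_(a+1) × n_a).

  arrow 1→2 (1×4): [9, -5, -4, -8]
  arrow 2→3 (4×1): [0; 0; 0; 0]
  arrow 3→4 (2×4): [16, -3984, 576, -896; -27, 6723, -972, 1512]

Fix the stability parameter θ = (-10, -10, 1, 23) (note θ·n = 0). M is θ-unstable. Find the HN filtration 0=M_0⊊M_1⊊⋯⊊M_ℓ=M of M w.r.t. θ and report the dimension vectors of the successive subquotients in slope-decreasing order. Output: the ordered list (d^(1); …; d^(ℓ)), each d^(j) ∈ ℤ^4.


Barcode: M ≅ I[1,1]^3, I[1,2], I[3,3]^3, I[3,4], I[4,4]. HN layers by μ_θ (3 steps, strictly decreasing):
  μ^(1)=23; μ^(2)=1; μ^(3)=-10

((0, 0, 0, 2); (0, 0, 4, 0); (4, 1, 0, 0))


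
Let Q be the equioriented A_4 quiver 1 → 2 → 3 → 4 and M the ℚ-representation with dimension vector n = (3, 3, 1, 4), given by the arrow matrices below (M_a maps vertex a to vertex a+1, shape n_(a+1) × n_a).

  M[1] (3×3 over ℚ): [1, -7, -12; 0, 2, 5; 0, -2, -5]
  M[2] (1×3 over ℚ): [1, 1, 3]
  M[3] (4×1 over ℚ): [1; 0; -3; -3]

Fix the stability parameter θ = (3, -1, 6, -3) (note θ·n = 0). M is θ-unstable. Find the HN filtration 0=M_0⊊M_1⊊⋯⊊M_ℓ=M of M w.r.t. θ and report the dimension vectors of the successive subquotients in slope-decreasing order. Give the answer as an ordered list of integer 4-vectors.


Via rank(M_{q-1}∘⋯∘M_p): M ≅ I[1,1], I[1,2], I[1,4], I[2,2], I[4,4]^3.
μ_θ-semistable layers: μ^(1)=3; μ^(2)=3/2; μ^(3)=1; μ^(4)=-1; μ^(5)=-3

((1, 0, 0, 0); (0, 0, 1, 1); (2, 2, 0, 0); (0, 1, 0, 0); (0, 0, 0, 3))


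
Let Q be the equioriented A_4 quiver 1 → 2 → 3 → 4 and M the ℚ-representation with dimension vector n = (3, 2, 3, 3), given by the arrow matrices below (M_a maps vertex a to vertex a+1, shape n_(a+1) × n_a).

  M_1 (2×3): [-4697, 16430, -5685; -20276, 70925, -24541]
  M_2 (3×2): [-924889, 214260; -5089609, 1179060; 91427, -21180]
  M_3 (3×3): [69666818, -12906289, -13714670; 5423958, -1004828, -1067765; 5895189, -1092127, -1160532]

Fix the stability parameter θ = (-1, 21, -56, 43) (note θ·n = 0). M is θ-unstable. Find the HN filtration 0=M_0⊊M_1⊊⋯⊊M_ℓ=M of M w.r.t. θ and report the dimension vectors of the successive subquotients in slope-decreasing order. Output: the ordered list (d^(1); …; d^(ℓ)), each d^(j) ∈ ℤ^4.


Via rank(M_{q-1}∘⋯∘M_p): M ≅ I[1,1], I[1,2], I[1,4], I[3,4]^2.
μ_θ-semistable layers: μ^(1)=43; μ^(2)=21; μ^(3)=-1; μ^(4)=-12; μ^(5)=-56

((0, 0, 0, 3); (0, 1, 0, 0); (2, 0, 0, 0); (1, 1, 1, 0); (0, 0, 2, 0))


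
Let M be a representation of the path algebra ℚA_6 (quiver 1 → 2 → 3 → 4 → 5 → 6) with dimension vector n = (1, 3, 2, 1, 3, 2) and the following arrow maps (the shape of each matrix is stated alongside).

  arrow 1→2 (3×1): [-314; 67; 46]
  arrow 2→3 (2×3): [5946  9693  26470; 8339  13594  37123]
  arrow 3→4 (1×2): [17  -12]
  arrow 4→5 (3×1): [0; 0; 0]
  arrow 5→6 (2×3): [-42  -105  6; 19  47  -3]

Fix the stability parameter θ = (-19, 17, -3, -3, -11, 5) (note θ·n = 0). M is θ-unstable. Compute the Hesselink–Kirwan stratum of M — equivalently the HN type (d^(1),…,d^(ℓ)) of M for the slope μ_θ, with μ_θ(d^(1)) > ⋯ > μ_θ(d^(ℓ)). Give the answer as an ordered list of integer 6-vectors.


Via rank(M_{q-1}∘⋯∘M_p): M ≅ I[1,4], I[2,2], I[2,3], I[5,5], I[5,6]^2.
μ_θ-semistable layers: μ^(1)=17; μ^(2)=7; μ^(3)=5; μ^(4)=11/3; μ^(5)=-11; μ^(6)=-19

((0, 1, 0, 0, 0, 0); (0, 1, 1, 0, 0, 0); (0, 0, 0, 0, 0, 2); (0, 1, 1, 1, 0, 0); (0, 0, 0, 0, 3, 0); (1, 0, 0, 0, 0, 0))


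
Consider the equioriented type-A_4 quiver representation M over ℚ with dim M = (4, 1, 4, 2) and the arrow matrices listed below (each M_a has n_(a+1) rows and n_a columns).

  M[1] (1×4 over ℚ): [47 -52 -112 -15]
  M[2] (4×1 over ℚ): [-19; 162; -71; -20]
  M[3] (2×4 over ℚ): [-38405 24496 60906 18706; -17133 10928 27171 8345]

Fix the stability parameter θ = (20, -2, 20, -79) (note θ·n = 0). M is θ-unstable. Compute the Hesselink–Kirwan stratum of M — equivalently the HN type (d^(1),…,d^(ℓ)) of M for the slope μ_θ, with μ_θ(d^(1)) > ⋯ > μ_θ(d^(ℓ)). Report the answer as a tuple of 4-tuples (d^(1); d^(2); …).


Via rank(M_{q-1}∘⋯∘M_p): M ≅ I[1,1]^3, I[1,4], I[3,3]^2, I[3,4].
μ_θ-semistable layers: μ^(1)=20; μ^(2)=-41/4; μ^(3)=-59/2

((3, 0, 2, 0); (1, 1, 1, 1); (0, 0, 1, 1))


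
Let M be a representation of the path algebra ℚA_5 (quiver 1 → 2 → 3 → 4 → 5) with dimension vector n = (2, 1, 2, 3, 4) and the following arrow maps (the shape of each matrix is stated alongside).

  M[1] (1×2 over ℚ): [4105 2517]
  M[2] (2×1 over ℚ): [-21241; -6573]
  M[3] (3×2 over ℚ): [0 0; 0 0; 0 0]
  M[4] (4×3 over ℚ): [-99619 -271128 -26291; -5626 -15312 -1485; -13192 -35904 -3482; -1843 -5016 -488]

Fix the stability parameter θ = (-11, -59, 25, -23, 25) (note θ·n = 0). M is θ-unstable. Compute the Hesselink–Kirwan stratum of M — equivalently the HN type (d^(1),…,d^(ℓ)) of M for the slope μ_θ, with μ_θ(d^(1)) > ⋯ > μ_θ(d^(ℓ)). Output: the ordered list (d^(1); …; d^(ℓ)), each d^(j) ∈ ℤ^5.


Interval decomposition of M: I[1,1], I[1,3], I[3,3], I[4,4], I[4,5]^2, I[5,5]^2.
HN type (ℓ=4): μ^(1)=25; μ^(2)=-11; μ^(3)=-23; μ^(4)=-35

((0, 0, 2, 0, 4); (1, 0, 0, 0, 0); (0, 0, 0, 3, 0); (1, 1, 0, 0, 0))


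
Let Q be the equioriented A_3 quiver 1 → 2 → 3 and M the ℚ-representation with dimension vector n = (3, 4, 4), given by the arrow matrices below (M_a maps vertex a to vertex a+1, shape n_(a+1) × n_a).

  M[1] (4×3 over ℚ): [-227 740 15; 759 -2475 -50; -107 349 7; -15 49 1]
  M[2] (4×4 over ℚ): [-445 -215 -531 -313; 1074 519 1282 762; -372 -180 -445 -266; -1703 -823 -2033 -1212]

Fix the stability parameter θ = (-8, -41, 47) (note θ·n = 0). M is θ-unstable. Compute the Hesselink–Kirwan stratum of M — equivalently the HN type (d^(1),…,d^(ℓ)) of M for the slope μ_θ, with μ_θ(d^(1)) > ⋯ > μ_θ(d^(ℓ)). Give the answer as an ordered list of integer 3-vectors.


Via rank(M_{q-1}∘⋯∘M_p): M ≅ I[1,3]^3, I[2,3].
μ_θ-semistable layers: μ^(1)=47; μ^(2)=-49/2; μ^(3)=-41

((0, 0, 4); (3, 3, 0); (0, 1, 0))


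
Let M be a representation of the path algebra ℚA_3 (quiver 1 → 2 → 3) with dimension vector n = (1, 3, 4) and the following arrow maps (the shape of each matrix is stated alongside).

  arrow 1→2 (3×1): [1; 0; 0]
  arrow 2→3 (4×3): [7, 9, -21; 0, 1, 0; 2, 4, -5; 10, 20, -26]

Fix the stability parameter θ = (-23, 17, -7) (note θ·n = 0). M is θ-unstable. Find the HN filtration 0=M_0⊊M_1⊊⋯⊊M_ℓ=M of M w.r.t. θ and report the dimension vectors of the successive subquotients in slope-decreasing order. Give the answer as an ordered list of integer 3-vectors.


Barcode: M ≅ I[1,3], I[2,3]^2, I[3,3]. HN layers by μ_θ (3 steps, strictly decreasing):
  μ^(1)=5; μ^(2)=-7; μ^(3)=-23

((0, 3, 3); (0, 0, 1); (1, 0, 0))


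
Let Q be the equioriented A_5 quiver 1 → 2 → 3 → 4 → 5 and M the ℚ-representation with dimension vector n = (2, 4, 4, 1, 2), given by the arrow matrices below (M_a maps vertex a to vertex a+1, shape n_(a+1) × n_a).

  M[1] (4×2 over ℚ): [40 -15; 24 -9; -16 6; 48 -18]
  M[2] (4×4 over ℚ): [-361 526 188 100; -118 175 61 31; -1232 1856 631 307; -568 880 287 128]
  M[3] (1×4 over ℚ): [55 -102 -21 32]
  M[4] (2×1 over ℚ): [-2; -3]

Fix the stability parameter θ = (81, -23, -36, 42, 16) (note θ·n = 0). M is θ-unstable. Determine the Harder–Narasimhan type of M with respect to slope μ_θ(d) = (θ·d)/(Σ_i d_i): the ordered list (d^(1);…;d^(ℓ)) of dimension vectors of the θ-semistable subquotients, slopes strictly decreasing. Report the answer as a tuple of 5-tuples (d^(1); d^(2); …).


Via rank(M_{q-1}∘⋯∘M_p): M ≅ I[1,1], I[1,5], I[2,3]^3, I[5,5].
μ_θ-semistable layers: μ^(1)=81; μ^(2)=29; μ^(3)=16; μ^(4)=22/3; μ^(5)=-59/2

((1, 0, 0, 0, 0); (0, 0, 0, 1, 1); (0, 0, 0, 0, 1); (1, 1, 1, 0, 0); (0, 3, 3, 0, 0))


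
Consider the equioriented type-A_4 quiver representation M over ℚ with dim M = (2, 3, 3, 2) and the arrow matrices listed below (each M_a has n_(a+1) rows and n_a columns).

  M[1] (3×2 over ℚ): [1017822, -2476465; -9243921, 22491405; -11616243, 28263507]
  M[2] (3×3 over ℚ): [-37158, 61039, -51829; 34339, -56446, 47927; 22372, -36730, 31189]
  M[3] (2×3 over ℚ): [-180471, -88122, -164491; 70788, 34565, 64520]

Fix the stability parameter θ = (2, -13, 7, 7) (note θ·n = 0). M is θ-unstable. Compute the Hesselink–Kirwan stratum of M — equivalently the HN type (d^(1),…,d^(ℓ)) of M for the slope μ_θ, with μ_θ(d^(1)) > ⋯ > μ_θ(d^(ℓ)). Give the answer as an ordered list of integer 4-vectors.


Barcode: M ≅ I[1,4]^2, I[2,3]. HN layers by μ_θ (3 steps, strictly decreasing):
  μ^(1)=7; μ^(2)=-11/2; μ^(3)=-13

((0, 0, 3, 2); (2, 2, 0, 0); (0, 1, 0, 0))


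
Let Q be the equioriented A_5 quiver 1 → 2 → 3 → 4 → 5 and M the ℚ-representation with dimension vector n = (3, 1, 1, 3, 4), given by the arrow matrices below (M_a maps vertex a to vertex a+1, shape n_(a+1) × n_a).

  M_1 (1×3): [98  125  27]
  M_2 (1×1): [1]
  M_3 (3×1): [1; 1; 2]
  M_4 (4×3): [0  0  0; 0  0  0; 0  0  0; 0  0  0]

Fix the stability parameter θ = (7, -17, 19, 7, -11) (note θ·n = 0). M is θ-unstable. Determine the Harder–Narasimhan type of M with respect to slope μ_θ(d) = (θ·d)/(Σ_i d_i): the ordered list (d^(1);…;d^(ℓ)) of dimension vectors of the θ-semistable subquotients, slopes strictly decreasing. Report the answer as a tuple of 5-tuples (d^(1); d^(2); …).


Via rank(M_{q-1}∘⋯∘M_p): M ≅ I[1,1]^2, I[1,4], I[4,4]^2, I[5,5]^4.
μ_θ-semistable layers: μ^(1)=13; μ^(2)=7; μ^(3)=-5; μ^(4)=-11

((0, 0, 1, 1, 0); (2, 0, 0, 2, 0); (1, 1, 0, 0, 0); (0, 0, 0, 0, 4))


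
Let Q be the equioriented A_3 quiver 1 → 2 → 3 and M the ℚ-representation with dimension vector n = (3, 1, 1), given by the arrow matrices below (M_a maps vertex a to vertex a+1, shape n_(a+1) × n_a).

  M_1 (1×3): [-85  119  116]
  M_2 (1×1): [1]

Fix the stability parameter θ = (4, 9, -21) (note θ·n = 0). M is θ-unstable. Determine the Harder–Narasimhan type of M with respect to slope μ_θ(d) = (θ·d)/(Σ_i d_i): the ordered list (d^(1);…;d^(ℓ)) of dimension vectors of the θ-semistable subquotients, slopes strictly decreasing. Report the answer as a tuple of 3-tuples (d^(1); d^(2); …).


Barcode: M ≅ I[1,1]^2, I[1,3]. HN layers by μ_θ (2 steps, strictly decreasing):
  μ^(1)=4; μ^(2)=-8/3

((2, 0, 0); (1, 1, 1))


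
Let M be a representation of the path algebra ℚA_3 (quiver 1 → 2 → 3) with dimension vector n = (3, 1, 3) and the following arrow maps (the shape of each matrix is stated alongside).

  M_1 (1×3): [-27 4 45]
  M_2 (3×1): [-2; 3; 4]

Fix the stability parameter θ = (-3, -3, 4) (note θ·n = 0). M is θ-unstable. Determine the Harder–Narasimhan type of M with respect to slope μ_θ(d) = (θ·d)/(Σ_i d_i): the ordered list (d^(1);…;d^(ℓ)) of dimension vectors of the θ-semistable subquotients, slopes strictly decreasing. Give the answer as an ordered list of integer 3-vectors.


Interval decomposition of M: I[1,1]^2, I[1,3], I[3,3]^2.
HN type (ℓ=2): μ^(1)=4; μ^(2)=-3

((0, 0, 3); (3, 1, 0))


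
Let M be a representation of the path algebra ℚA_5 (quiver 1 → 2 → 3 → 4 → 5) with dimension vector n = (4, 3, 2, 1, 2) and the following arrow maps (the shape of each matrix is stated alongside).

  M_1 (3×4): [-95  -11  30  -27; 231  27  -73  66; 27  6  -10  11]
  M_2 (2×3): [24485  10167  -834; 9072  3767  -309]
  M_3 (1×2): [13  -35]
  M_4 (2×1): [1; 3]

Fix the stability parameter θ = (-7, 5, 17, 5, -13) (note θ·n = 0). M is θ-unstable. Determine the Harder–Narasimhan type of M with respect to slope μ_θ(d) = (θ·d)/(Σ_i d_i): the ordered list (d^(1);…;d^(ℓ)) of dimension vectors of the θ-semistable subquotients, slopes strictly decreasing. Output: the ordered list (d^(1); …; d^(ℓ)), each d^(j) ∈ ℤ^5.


Barcode: M ≅ I[1,1], I[1,2], I[1,3], I[1,5], I[5,5]. HN layers by μ_θ (5 steps, strictly decreasing):
  μ^(1)=17; μ^(2)=5; μ^(3)=7/2; μ^(4)=-7; μ^(5)=-13

((0, 0, 1, 0, 0); (0, 2, 0, 0, 0); (0, 1, 1, 1, 1); (4, 0, 0, 0, 0); (0, 0, 0, 0, 1))


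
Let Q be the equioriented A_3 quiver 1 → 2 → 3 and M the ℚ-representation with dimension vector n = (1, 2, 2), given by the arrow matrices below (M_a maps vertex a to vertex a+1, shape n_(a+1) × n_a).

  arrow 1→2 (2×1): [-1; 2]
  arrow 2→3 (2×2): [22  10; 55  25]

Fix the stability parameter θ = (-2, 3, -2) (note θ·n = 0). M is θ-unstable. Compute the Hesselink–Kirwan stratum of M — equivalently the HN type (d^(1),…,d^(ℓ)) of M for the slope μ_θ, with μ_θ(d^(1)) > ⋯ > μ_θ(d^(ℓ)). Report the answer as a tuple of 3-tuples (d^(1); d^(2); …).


Barcode: M ≅ I[1,3], I[2,2], I[3,3]. HN layers by μ_θ (3 steps, strictly decreasing):
  μ^(1)=3; μ^(2)=1/2; μ^(3)=-2

((0, 1, 0); (0, 1, 1); (1, 0, 1))


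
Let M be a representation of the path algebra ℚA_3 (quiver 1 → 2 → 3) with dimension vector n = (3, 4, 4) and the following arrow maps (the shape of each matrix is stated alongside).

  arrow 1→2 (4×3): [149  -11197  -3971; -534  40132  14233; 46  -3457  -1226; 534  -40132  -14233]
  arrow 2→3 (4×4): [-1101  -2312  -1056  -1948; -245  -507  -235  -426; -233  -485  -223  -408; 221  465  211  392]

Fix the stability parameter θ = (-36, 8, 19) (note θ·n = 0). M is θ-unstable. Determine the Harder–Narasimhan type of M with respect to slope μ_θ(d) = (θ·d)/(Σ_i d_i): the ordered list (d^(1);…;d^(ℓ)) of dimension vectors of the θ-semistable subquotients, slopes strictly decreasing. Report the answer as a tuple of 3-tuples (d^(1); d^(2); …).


Interval decomposition of M: I[1,2], I[1,3]^2, I[2,3], I[3,3].
HN type (ℓ=3): μ^(1)=19; μ^(2)=8; μ^(3)=-36

((0, 0, 4); (0, 4, 0); (3, 0, 0))


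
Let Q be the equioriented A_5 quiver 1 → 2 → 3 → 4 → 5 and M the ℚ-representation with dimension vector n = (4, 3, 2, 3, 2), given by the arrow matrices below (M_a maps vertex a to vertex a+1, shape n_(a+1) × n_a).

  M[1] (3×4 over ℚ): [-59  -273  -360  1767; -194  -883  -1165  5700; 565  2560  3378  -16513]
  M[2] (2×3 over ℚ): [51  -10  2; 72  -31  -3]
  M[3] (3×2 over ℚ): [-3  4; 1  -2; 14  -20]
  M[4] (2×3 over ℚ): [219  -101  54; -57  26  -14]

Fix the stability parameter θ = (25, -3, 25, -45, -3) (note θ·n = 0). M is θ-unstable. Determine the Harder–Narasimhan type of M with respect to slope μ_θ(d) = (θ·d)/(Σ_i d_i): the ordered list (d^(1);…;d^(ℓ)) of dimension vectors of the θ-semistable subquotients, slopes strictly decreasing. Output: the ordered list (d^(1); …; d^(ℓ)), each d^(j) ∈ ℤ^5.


Interval decomposition of M: I[1,1], I[1,2], I[1,5]^2, I[4,4].
HN type (ℓ=4): μ^(1)=25; μ^(2)=11; μ^(3)=-1/5; μ^(4)=-45

((1, 0, 0, 0, 0); (1, 1, 0, 0, 0); (2, 2, 2, 2, 2); (0, 0, 0, 1, 0))


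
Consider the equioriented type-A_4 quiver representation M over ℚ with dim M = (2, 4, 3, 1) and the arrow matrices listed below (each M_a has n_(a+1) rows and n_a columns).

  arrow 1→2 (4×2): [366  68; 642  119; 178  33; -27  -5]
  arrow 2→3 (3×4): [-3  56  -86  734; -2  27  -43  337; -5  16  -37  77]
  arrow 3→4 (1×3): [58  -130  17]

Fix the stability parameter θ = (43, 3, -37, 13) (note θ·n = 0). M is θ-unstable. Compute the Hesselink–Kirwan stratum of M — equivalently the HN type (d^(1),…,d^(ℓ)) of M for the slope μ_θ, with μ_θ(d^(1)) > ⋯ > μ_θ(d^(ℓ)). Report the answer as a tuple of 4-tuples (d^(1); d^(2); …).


Interval decomposition of M: I[1,3], I[1,4], I[2,2], I[2,3].
HN type (ℓ=3): μ^(1)=13; μ^(2)=3; μ^(3)=-17

((0, 0, 0, 1); (2, 3, 2, 0); (0, 1, 1, 0))


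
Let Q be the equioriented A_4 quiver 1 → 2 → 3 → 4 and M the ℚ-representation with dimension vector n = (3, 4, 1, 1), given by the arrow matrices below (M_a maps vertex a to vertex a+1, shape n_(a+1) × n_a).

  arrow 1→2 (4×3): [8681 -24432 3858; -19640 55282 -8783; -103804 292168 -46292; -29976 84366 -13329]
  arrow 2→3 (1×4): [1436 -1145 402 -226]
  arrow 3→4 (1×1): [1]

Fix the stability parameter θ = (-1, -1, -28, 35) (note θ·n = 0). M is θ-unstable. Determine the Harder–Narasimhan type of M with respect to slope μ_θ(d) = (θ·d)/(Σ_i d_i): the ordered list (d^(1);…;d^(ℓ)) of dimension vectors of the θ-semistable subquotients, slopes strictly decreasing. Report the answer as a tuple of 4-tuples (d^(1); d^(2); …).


Via rank(M_{q-1}∘⋯∘M_p): M ≅ I[1,1], I[1,2], I[1,4], I[2,2]^2.
μ_θ-semistable layers: μ^(1)=35; μ^(2)=-1; μ^(3)=-10

((0, 0, 0, 1); (2, 3, 0, 0); (1, 1, 1, 0))


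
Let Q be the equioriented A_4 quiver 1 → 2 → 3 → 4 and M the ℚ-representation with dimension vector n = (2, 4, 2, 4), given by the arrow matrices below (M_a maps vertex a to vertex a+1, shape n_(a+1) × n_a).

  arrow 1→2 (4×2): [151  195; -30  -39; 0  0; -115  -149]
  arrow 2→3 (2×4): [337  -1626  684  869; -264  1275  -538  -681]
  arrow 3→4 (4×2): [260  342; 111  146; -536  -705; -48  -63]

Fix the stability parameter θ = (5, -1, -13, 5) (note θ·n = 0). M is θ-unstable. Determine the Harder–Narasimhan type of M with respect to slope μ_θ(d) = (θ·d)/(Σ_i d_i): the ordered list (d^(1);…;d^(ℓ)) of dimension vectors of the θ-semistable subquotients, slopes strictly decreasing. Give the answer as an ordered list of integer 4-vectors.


Interval decomposition of M: I[1,2], I[1,4], I[2,2], I[2,4], I[4,4]^2.
HN type (ℓ=5): μ^(1)=5; μ^(2)=2; μ^(3)=-1; μ^(4)=-3; μ^(5)=-7

((0, 0, 0, 4); (1, 1, 0, 0); (0, 1, 0, 0); (1, 1, 1, 0); (0, 1, 1, 0))


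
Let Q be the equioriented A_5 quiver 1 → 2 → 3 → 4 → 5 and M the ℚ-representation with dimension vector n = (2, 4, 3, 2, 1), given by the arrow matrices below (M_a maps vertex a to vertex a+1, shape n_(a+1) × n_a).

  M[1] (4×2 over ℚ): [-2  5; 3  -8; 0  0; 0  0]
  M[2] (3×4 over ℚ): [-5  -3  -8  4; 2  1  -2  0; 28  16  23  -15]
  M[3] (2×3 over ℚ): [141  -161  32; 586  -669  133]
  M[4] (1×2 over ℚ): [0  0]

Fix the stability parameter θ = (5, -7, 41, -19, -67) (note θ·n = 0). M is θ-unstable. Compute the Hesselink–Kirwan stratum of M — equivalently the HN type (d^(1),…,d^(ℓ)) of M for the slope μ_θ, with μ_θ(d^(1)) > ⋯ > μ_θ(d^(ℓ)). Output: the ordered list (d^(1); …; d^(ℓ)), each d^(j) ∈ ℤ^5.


Barcode: M ≅ I[1,4]^2, I[2,2], I[2,3], I[5,5]. HN layers by μ_θ (5 steps, strictly decreasing):
  μ^(1)=41; μ^(2)=11; μ^(3)=-1; μ^(4)=-7; μ^(5)=-67

((0, 0, 1, 0, 0); (0, 0, 2, 2, 0); (2, 2, 0, 0, 0); (0, 2, 0, 0, 0); (0, 0, 0, 0, 1))


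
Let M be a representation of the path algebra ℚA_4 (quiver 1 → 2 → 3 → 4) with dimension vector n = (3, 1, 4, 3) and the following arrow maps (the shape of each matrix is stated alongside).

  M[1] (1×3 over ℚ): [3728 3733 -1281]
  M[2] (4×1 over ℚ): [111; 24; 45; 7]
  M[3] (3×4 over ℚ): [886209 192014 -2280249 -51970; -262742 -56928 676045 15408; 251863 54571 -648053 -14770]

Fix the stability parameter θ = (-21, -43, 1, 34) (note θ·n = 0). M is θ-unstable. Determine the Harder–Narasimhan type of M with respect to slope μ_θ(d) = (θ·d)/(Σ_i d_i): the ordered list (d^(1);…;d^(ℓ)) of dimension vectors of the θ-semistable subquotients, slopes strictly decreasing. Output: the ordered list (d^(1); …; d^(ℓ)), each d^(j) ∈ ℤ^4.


Barcode: M ≅ I[1,1]^2, I[1,4], I[3,3], I[3,4]^2. HN layers by μ_θ (4 steps, strictly decreasing):
  μ^(1)=34; μ^(2)=1; μ^(3)=-21; μ^(4)=-32

((0, 0, 0, 3); (0, 0, 4, 0); (2, 0, 0, 0); (1, 1, 0, 0))


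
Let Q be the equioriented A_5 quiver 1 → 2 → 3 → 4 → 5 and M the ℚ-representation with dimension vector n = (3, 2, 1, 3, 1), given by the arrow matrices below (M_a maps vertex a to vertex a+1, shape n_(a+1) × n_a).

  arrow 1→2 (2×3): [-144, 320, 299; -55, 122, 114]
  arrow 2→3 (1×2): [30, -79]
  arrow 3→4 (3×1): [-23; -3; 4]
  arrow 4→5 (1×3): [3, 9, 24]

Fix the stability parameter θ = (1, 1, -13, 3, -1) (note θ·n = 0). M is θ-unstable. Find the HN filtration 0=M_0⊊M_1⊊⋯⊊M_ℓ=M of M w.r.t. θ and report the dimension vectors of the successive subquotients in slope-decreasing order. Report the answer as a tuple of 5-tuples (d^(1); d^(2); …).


Via rank(M_{q-1}∘⋯∘M_p): M ≅ I[1,1], I[1,2], I[1,4], I[4,4], I[4,5].
μ_θ-semistable layers: μ^(1)=3; μ^(2)=1; μ^(3)=-11/3

((0, 0, 0, 2, 0); (2, 1, 0, 1, 1); (1, 1, 1, 0, 0))


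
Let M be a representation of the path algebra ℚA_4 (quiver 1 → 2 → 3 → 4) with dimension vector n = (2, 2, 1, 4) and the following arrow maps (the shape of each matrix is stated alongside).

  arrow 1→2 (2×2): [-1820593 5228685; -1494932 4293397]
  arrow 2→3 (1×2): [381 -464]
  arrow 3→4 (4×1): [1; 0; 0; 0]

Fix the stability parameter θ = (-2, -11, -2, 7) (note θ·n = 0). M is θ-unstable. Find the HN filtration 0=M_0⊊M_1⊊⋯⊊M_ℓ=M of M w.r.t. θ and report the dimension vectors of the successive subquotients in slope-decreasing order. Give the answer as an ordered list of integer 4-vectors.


Via rank(M_{q-1}∘⋯∘M_p): M ≅ I[1,2], I[1,4], I[4,4]^3.
μ_θ-semistable layers: μ^(1)=7; μ^(2)=-2; μ^(3)=-13/2

((0, 0, 0, 4); (0, 0, 1, 0); (2, 2, 0, 0))


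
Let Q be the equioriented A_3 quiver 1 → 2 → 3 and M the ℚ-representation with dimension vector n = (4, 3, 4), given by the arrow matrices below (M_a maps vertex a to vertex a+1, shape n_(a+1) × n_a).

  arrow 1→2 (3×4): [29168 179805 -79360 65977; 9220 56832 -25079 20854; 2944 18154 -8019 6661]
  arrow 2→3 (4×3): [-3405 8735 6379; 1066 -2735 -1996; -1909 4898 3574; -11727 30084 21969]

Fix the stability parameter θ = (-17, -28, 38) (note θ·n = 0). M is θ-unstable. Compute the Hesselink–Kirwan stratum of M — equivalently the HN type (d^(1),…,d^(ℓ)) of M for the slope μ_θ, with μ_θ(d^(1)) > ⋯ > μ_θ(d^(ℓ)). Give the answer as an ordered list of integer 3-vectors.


Interval decomposition of M: I[1,1], I[1,3]^3, I[3,3].
HN type (ℓ=3): μ^(1)=38; μ^(2)=-17; μ^(3)=-45/2

((0, 0, 4); (1, 0, 0); (3, 3, 0))


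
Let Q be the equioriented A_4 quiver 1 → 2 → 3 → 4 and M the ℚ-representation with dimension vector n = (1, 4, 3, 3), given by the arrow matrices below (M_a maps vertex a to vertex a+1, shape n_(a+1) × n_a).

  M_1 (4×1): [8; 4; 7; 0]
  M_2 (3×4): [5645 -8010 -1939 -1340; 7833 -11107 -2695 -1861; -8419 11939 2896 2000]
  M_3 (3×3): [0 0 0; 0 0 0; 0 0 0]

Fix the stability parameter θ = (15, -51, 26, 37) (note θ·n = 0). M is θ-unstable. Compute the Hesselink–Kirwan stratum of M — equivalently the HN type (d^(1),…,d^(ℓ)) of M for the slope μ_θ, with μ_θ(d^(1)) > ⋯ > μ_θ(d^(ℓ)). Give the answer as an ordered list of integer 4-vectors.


Interval decomposition of M: I[1,3], I[2,2], I[2,3]^2, I[4,4]^3.
HN type (ℓ=4): μ^(1)=37; μ^(2)=26; μ^(3)=-18; μ^(4)=-51

((0, 0, 0, 3); (0, 0, 3, 0); (1, 1, 0, 0); (0, 3, 0, 0))


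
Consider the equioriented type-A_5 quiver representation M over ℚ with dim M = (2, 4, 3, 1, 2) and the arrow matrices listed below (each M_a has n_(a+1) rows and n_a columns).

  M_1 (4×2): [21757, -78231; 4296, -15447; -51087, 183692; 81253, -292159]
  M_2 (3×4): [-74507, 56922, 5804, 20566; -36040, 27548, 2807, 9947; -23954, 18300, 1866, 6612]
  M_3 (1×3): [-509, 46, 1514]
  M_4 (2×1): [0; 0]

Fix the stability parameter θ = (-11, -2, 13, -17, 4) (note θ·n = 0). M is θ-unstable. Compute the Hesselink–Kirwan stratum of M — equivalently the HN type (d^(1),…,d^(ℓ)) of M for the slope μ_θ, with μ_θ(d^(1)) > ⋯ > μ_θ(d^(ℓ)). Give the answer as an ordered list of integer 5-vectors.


Barcode: M ≅ I[1,3], I[1,4], I[2,2], I[2,3], I[5,5]^2. HN layers by μ_θ (4 steps, strictly decreasing):
  μ^(1)=13; μ^(2)=4; μ^(3)=-2; μ^(4)=-11

((0, 0, 2, 0, 0); (0, 0, 0, 0, 2); (0, 4, 1, 1, 0); (2, 0, 0, 0, 0))


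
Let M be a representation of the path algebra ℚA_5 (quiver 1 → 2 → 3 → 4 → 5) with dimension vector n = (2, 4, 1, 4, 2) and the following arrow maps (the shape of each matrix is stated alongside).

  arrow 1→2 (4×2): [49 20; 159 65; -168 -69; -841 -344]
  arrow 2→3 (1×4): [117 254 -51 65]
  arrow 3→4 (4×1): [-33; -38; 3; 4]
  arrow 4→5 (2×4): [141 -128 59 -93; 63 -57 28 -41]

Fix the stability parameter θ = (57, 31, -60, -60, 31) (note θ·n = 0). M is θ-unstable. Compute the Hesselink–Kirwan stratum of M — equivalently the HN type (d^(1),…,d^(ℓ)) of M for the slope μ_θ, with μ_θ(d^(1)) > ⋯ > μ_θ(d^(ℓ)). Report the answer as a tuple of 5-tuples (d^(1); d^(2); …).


Interval decomposition of M: I[1,2], I[1,5], I[2,2]^2, I[4,4]^2, I[4,5].
HN type (ℓ=4): μ^(1)=44; μ^(2)=31; μ^(3)=-8; μ^(4)=-60

((1, 1, 0, 0, 0); (0, 2, 0, 0, 2); (1, 1, 1, 1, 0); (0, 0, 0, 3, 0))


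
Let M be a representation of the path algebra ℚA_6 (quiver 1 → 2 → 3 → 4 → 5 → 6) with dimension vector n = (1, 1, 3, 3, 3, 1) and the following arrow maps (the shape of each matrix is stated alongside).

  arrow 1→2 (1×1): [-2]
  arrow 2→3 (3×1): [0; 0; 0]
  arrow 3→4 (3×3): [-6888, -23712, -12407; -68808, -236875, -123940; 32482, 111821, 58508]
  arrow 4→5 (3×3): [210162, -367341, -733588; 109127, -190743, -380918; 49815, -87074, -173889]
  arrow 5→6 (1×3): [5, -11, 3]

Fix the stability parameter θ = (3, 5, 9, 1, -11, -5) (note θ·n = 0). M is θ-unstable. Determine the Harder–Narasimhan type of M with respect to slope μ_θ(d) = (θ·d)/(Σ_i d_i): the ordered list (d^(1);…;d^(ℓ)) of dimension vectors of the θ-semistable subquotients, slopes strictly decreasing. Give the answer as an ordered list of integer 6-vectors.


Via rank(M_{q-1}∘⋯∘M_p): M ≅ I[1,2], I[3,5]^2, I[3,6].
μ_θ-semistable layers: μ^(1)=5; μ^(2)=3; μ^(3)=-1/3; μ^(4)=-3/2

((0, 1, 0, 0, 0, 0); (1, 0, 0, 0, 0, 0); (0, 0, 2, 2, 2, 0); (0, 0, 1, 1, 1, 1))


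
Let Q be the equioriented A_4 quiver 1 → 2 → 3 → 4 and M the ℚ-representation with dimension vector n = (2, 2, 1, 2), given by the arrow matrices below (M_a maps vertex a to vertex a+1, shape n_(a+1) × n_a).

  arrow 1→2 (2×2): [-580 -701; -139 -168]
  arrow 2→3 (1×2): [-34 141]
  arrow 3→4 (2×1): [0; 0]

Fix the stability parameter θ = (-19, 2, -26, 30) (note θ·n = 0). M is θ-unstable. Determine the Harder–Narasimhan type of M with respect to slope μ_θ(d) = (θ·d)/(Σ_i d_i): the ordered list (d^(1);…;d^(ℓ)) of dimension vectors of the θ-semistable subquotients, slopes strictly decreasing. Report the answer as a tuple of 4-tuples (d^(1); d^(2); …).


Barcode: M ≅ I[1,2], I[1,3], I[4,4]^2. HN layers by μ_θ (4 steps, strictly decreasing):
  μ^(1)=30; μ^(2)=2; μ^(3)=-12; μ^(4)=-19

((0, 0, 0, 2); (0, 1, 0, 0); (0, 1, 1, 0); (2, 0, 0, 0))


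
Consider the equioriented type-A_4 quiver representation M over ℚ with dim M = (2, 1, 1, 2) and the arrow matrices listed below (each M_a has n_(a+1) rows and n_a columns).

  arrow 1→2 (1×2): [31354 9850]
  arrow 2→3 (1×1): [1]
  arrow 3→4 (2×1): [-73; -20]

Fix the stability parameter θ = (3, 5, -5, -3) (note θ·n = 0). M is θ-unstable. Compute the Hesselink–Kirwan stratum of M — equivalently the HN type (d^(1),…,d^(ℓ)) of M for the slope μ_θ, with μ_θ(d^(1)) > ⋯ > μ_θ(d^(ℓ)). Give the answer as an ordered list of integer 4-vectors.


Interval decomposition of M: I[1,1], I[1,4], I[4,4].
HN type (ℓ=3): μ^(1)=3; μ^(2)=0; μ^(3)=-3

((1, 0, 0, 0); (1, 1, 1, 1); (0, 0, 0, 1))


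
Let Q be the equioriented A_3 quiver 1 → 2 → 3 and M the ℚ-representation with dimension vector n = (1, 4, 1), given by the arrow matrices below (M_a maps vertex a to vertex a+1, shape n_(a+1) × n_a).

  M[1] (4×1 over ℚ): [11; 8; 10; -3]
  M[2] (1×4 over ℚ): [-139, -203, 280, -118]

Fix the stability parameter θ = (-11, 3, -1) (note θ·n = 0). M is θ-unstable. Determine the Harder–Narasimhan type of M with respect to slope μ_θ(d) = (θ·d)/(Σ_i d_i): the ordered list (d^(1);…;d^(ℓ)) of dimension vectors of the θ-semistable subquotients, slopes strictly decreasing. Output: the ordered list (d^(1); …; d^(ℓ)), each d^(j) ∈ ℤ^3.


Barcode: M ≅ I[1,3], I[2,2]^3. HN layers by μ_θ (3 steps, strictly decreasing):
  μ^(1)=3; μ^(2)=1; μ^(3)=-11

((0, 3, 0); (0, 1, 1); (1, 0, 0))


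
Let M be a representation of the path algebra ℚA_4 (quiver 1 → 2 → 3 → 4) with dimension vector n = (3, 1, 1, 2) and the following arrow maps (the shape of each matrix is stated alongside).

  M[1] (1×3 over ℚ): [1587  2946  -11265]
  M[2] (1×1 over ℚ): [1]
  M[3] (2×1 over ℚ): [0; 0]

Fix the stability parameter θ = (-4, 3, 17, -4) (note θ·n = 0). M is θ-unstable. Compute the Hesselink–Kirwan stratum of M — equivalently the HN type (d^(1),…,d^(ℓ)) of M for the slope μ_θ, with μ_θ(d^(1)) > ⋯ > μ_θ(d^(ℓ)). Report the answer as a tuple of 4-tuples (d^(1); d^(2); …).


Barcode: M ≅ I[1,1]^2, I[1,3], I[4,4]^2. HN layers by μ_θ (3 steps, strictly decreasing):
  μ^(1)=17; μ^(2)=3; μ^(3)=-4

((0, 0, 1, 0); (0, 1, 0, 0); (3, 0, 0, 2))


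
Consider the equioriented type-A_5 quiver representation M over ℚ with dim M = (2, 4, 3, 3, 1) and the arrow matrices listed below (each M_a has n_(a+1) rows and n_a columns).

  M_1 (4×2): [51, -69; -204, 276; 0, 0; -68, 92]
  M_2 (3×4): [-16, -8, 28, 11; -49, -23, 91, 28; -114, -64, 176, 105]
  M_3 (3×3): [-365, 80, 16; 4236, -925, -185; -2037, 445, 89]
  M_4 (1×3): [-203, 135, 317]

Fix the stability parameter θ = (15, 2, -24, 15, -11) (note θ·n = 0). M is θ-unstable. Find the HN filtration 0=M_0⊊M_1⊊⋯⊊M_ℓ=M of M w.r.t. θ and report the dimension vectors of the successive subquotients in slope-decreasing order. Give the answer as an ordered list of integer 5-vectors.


Barcode: M ≅ I[1,1], I[1,5], I[2,2], I[2,3], I[2,4], I[4,4]. HN layers by μ_θ (4 steps, strictly decreasing):
  μ^(1)=15; μ^(2)=2; μ^(3)=-7/3; μ^(4)=-11

((1, 0, 0, 2, 0); (0, 1, 0, 1, 1); (1, 1, 1, 0, 0); (0, 2, 2, 0, 0))


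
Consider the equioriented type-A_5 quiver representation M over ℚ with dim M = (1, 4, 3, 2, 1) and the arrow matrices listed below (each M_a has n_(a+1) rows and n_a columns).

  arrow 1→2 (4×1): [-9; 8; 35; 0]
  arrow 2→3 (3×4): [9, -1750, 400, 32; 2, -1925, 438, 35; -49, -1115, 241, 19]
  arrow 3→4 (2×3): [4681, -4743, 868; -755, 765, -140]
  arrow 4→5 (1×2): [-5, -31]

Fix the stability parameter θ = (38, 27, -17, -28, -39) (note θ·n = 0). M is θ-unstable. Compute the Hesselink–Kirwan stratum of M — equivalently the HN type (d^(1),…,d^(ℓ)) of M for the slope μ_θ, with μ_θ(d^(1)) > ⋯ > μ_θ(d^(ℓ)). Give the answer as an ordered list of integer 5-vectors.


Barcode: M ≅ I[1,4], I[2,2], I[2,3]^2, I[4,5]. HN layers by μ_θ (3 steps, strictly decreasing):
  μ^(1)=27; μ^(2)=5; μ^(3)=-67/2

((0, 1, 0, 0, 0); (1, 3, 3, 1, 0); (0, 0, 0, 1, 1))


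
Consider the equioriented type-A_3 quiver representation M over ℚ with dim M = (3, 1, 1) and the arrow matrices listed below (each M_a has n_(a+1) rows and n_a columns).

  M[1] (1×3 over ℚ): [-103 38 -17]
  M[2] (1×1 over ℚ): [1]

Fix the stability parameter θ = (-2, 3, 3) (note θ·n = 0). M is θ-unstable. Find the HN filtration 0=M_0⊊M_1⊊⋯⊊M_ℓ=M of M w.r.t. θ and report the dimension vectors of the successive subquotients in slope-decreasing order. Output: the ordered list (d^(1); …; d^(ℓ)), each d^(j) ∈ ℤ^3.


Via rank(M_{q-1}∘⋯∘M_p): M ≅ I[1,1]^2, I[1,3].
μ_θ-semistable layers: μ^(1)=3; μ^(2)=-2

((0, 1, 1); (3, 0, 0))


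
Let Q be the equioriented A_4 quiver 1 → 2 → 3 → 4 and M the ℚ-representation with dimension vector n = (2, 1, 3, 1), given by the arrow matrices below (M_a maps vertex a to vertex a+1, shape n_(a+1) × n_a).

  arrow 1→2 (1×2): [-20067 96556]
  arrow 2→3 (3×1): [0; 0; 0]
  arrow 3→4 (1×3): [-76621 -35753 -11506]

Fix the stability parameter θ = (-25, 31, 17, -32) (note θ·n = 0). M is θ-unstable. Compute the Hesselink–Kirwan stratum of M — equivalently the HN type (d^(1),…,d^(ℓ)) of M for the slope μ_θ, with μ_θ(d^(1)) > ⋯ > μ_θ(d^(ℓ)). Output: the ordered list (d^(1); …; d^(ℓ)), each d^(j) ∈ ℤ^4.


Barcode: M ≅ I[1,1], I[1,2], I[3,3]^2, I[3,4]. HN layers by μ_θ (4 steps, strictly decreasing):
  μ^(1)=31; μ^(2)=17; μ^(3)=-15/2; μ^(4)=-25

((0, 1, 0, 0); (0, 0, 2, 0); (0, 0, 1, 1); (2, 0, 0, 0))


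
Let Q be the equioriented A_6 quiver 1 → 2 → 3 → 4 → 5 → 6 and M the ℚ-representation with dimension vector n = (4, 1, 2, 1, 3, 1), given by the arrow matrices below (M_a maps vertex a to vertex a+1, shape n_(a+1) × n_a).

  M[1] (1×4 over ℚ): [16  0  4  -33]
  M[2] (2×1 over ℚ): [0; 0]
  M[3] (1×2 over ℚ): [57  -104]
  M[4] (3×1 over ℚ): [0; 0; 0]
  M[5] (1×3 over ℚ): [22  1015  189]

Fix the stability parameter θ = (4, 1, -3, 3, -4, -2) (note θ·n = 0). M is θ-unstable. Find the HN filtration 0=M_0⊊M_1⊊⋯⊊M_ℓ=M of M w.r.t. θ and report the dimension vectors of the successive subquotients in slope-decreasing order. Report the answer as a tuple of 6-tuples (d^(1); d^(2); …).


Via rank(M_{q-1}∘⋯∘M_p): M ≅ I[1,1]^3, I[1,2], I[3,3], I[3,4], I[5,5]^2, I[5,6].
μ_θ-semistable layers: μ^(1)=4; μ^(2)=3; μ^(3)=5/2; μ^(4)=-2; μ^(5)=-3; μ^(6)=-4

((3, 0, 0, 0, 0, 0); (0, 0, 0, 1, 0, 0); (1, 1, 0, 0, 0, 0); (0, 0, 0, 0, 0, 1); (0, 0, 2, 0, 0, 0); (0, 0, 0, 0, 3, 0))
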